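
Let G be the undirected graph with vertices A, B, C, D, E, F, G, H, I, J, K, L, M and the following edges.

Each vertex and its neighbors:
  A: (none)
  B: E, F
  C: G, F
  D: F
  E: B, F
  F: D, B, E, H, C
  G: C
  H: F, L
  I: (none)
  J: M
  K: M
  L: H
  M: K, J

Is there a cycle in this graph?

Yes

DFS, tracking each vertex's parent; an edge to a visited non-parent vertex closes a cycle.
Start from J:
visit J (parent –)
  visit M (parent J)
    visit K (parent M)
      K–M: parent, skip
    M–J: parent, skip
visit A (parent –)
visit B (parent –)
  visit E (parent B)
    E–B: parent, skip
    visit F (parent E)
      visit D (parent F)
        D–F: parent, skip
      F–B: B visited and ≠ parent → cycle
Cycle: B – E – F – B.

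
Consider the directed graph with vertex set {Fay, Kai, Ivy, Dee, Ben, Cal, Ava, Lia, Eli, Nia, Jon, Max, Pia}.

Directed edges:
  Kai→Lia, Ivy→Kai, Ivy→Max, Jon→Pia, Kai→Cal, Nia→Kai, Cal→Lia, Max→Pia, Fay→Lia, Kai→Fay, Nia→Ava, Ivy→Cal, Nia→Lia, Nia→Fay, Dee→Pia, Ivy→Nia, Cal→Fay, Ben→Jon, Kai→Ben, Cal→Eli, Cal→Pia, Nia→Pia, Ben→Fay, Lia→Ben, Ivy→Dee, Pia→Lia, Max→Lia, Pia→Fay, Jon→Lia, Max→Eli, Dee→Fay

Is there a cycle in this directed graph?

Yes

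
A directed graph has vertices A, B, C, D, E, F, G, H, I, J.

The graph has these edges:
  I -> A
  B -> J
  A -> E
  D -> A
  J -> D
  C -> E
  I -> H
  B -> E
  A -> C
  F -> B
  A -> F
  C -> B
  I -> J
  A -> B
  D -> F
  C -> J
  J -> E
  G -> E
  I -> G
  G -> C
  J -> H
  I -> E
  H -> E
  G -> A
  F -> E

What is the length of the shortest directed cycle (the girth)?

4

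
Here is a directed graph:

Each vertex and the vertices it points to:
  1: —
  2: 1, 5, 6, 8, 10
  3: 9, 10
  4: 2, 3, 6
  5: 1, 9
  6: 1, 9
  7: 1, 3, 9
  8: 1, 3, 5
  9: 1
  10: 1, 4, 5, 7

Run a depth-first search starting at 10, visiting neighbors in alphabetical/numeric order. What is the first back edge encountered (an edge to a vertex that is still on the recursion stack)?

3→10

DFS from 10 (visiting neighbors in alphabetical/numeric order); mark gray on enter, black on exit:
10 gray
  1 gray
  1 black
  4 gray
    2 gray
      2→1: 1 black — skip
      5 gray
        5→1: 1 black — skip
        9 gray
          9→1: 1 black — skip
        9 black
      5 black
      6 gray
        6→1: 1 black — skip
        6→9: 9 black — skip
      6 black
      8 gray
        8→1: 1 black — skip
        3 gray
          3→9: 9 black — skip
          3→10: 10 is gray → back edge
First back edge: 3 → 10.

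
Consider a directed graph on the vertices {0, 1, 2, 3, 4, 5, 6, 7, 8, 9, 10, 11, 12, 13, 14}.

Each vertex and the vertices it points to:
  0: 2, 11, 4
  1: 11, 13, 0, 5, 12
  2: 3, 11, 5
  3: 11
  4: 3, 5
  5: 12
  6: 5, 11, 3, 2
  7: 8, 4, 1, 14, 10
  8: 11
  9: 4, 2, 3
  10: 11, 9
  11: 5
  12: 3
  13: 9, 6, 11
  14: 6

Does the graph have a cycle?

Yes

DFS with white/gray/black marking, starting from 10:
10 gray
  11 gray
    5 gray
      12 gray
        3 gray
          3→11: 11 is gray → back edge
Back edge found, so a cycle exists: 11 → 5 → 12 → 3 → 11.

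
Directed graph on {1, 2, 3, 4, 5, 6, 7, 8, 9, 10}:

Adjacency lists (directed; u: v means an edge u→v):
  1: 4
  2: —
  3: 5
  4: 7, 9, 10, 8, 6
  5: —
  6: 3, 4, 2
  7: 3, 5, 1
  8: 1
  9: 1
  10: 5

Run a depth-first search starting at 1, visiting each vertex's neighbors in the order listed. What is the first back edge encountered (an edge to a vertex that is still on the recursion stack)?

7→1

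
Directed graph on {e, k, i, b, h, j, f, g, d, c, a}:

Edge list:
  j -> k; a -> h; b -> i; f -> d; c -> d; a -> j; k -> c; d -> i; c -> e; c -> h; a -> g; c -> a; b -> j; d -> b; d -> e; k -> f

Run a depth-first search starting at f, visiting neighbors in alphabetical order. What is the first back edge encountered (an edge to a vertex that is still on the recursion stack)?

DFS from f (visiting neighbors in alphabetical order); mark gray on enter, black on exit:
f gray
  d gray
    b gray
      i gray
      i black
      j gray
        k gray
          c gray
            a gray
              g gray
              g black
              h gray
              h black
              a→j: j is gray → back edge
First back edge: a → j.

a→j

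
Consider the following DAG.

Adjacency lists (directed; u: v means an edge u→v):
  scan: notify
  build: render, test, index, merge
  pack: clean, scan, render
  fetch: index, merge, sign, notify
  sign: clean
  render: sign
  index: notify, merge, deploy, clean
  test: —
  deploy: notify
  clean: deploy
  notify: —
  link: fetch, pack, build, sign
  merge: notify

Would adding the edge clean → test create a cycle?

No

Adding clean→test creates a cycle iff test can already reach clean.
Explore from test: no path reaches clean. The graph stays acyclic.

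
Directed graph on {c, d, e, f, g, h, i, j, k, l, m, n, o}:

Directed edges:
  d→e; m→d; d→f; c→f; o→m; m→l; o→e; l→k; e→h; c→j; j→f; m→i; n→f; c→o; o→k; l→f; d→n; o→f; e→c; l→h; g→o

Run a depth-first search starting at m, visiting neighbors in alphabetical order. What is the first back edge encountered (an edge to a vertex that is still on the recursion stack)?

o→e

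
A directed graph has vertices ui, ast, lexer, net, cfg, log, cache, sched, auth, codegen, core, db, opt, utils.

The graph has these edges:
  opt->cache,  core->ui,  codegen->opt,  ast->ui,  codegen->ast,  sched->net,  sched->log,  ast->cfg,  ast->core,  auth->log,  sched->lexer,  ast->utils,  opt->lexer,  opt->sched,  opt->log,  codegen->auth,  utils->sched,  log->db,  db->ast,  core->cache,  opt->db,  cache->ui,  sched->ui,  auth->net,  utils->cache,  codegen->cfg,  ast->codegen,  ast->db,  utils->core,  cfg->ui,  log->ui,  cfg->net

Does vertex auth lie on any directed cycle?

auth is on a cycle iff auth can reach itself via ≥1 edge.
auth → log → db → ast → codegen → auth — yes.

Yes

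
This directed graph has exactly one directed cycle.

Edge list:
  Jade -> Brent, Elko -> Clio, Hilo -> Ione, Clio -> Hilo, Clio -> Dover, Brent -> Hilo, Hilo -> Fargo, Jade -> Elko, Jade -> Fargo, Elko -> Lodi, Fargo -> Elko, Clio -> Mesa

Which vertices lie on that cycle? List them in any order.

Clio, Elko, Hilo, Fargo

DFS with gray/black marking from Elko:
Elko gray
  Clio gray
    Hilo gray
      Fargo gray
        Fargo→Elko: Elko is gray → back edge
Back edge closes the cycle Elko → Clio → Hilo → Fargo → Elko; its vertices are {Clio, Elko, Hilo, Fargo}.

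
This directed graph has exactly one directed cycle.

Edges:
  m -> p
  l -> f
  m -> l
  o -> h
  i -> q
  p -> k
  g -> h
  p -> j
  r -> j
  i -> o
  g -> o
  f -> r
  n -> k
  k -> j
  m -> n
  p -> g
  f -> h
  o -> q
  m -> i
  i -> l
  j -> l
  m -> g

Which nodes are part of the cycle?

f, j, l, r

DFS with gray/black marking from l:
l gray
  f gray
    h gray
    h black
    r gray
      j gray
        j→l: l is gray → back edge
Back edge closes the cycle l → f → r → j → l; its vertices are {f, j, l, r}.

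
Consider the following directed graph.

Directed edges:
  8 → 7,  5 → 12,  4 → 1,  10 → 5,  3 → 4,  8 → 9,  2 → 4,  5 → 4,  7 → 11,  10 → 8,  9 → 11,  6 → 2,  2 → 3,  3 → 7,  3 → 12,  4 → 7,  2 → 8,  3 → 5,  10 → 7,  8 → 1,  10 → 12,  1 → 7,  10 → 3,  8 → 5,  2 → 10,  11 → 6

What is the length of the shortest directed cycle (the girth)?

For each vertex v, BFS finds the shortest path from v back to v.
The shortest such closed walk is 6 → 2 → 8 → 7 → 11 → 6, length 5.

5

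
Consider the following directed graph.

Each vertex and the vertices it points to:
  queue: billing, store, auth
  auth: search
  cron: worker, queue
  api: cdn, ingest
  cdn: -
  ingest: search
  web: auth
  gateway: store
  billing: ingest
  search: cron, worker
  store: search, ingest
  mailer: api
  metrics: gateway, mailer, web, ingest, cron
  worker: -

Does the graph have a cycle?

Yes

DFS with white/gray/black marking, starting from search:
search gray
  cron gray
    worker gray
    worker black
    queue gray
      billing gray
        ingest gray
          ingest→search: search is gray → back edge
Back edge found, so a cycle exists: search → cron → queue → billing → ingest → search.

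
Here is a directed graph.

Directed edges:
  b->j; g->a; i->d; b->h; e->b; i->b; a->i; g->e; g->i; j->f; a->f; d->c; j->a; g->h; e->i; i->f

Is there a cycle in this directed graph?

DFS with white/gray/black marking, starting from h:
h gray
h black
b gray
  b→h: h black — skip
  j gray
    a gray
      f gray
      f black
      i gray
        i→f: f black — skip
        i→b: b is gray → back edge
Back edge found, so a cycle exists: b → j → a → i → b.

Yes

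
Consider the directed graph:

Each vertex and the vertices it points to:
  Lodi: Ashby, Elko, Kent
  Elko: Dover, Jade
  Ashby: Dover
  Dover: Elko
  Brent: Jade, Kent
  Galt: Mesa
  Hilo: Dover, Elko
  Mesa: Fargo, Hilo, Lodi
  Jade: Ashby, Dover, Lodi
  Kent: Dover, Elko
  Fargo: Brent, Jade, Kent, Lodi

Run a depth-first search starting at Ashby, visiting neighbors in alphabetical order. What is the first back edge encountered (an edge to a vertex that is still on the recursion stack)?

DFS from Ashby (visiting neighbors in alphabetical order); mark gray on enter, black on exit:
Ashby gray
  Dover gray
    Elko gray
      Elko→Dover: Dover is gray → back edge
First back edge: Elko → Dover.

Elko→Dover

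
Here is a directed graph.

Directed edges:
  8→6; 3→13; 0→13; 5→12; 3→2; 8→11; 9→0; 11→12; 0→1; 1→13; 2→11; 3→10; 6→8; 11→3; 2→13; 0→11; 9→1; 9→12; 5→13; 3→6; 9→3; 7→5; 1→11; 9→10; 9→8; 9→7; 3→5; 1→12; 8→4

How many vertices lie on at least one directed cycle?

5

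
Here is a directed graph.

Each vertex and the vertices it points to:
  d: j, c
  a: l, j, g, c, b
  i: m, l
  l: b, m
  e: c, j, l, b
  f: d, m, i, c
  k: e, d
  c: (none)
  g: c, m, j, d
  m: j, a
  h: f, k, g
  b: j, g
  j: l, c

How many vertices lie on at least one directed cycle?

7

A vertex is on a directed cycle iff it belongs to a strongly connected component of size ≥ 2 (or has a self-loop).
The vertices on cycles are {a, b, d, g, j, l, m} — 7 in total.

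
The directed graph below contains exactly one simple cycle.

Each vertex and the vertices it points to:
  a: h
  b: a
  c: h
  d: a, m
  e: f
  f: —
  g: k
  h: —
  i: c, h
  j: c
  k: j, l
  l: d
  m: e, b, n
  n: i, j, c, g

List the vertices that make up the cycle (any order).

DFS with gray/black marking from d:
d gray
  a gray
    h gray
    h black
  a black
  m gray
    e gray
      f gray
      f black
    e black
    b gray
      b→a: a black — skip
    b black
    n gray
      i gray
        c gray
          c→h: h black — skip
        c black
        i→h: h black — skip
      i black
      j gray
        j→c: c black — skip
      j black
      n→c: c black — skip
      g gray
        k gray
          k→j: j black — skip
          l gray
            l→d: d is gray → back edge
Back edge closes the cycle d → m → n → g → k → l → d; its vertices are {d, g, k, l, m, n}.

d, g, k, l, m, n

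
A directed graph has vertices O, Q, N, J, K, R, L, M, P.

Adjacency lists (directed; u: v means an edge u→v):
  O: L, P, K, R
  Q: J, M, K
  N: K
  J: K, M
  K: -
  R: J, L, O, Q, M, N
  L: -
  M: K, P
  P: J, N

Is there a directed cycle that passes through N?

N lies on a cycle iff there is a path from N back to itself.
Exploring from N, it never reaches itself; equivalently, its strongly connected component is a singleton.

No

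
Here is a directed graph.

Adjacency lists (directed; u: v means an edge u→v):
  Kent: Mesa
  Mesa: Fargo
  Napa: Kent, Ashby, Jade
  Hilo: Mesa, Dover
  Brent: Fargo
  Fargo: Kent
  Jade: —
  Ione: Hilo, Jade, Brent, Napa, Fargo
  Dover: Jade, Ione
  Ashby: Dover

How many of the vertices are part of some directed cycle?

8

A vertex is on a directed cycle iff it belongs to a strongly connected component of size ≥ 2 (or has a self-loop).
The vertices on cycles are {Hilo, Ione, Kent, Mesa, Napa, Ashby, Dover, Fargo} — 8 in total.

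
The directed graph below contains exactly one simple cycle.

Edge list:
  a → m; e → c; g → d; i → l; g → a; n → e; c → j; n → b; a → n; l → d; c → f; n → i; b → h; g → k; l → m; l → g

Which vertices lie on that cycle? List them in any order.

DFS with gray/black marking from n:
n gray
  e gray
    c gray
      f gray
      f black
      j gray
      j black
    c black
  e black
  i gray
    l gray
      m gray
      m black
      g gray
        k gray
        k black
        a gray
          a→m: m black — skip
          a→n: n is gray → back edge
Back edge closes the cycle n → i → l → g → a → n; its vertices are {a, g, i, l, n}.

a, g, i, l, n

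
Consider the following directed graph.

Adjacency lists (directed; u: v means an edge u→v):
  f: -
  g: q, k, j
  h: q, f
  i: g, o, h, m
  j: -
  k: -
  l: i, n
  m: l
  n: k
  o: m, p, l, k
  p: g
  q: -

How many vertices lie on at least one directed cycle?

A vertex is on a directed cycle iff it belongs to a strongly connected component of size ≥ 2 (or has a self-loop).
The vertices on cycles are {i, l, m, o} — 4 in total.

4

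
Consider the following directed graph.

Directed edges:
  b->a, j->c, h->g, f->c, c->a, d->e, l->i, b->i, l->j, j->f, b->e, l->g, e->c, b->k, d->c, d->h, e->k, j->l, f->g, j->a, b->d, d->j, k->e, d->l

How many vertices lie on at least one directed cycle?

A vertex is on a directed cycle iff it belongs to a strongly connected component of size ≥ 2 (or has a self-loop).
The vertices on cycles are {e, j, k, l} — 4 in total.

4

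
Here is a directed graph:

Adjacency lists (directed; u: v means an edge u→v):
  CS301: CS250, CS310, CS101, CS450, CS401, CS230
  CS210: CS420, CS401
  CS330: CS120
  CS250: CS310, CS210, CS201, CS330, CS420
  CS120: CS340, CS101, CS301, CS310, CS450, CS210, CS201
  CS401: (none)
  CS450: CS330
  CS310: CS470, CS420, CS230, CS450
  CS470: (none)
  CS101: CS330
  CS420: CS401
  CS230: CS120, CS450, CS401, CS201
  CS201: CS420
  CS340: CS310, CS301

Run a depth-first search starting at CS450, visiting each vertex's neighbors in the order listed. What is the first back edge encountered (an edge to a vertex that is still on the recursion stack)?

CS230->CS120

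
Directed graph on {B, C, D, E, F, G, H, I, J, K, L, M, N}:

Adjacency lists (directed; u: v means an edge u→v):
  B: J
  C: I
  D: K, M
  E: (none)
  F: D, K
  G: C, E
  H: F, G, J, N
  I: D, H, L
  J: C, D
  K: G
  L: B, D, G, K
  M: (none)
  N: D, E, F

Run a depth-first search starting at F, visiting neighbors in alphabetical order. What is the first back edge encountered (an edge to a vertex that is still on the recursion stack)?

I->D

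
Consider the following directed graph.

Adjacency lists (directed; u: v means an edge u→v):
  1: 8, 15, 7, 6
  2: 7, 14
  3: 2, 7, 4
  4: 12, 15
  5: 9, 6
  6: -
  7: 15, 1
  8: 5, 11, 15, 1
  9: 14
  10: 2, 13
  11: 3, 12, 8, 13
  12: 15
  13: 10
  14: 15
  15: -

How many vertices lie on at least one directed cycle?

8

A vertex is on a directed cycle iff it belongs to a strongly connected component of size ≥ 2 (or has a self-loop).
The vertices on cycles are {1, 2, 3, 7, 8, 10, 11, 13} — 8 in total.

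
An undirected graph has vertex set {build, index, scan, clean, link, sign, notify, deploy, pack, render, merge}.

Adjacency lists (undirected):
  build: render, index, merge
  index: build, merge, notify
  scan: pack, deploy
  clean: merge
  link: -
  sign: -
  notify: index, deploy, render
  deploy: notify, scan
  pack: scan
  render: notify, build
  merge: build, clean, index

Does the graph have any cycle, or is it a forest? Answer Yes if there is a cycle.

Yes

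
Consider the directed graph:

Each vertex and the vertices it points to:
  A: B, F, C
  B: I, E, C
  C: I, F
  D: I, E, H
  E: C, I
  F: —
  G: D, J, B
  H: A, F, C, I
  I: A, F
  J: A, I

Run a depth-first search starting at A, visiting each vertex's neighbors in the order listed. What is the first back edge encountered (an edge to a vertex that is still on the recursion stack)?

DFS from A (visiting each vertex's neighbors in the order listed); mark gray on enter, black on exit:
A gray
  B gray
    I gray
      I→A: A is gray → back edge
First back edge: I → A.

I→A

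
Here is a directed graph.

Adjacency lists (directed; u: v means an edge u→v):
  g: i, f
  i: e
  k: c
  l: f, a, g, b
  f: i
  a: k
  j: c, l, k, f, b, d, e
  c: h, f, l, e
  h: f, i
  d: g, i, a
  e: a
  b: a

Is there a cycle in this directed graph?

DFS with white/gray/black marking, starting from k:
k gray
  c gray
    h gray
      f gray
        i gray
          e gray
            a gray
              a→k: k is gray → back edge
Back edge found, so a cycle exists: k → c → h → f → i → e → a → k.

Yes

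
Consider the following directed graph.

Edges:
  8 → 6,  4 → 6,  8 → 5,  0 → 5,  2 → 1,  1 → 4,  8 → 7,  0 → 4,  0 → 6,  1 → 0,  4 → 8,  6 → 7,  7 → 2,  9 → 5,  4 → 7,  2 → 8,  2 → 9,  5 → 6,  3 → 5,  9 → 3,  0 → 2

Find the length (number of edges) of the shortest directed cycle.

For each vertex v, BFS finds the shortest path from v back to v.
The shortest such closed walk is 2 → 8 → 7 → 2, length 3.

3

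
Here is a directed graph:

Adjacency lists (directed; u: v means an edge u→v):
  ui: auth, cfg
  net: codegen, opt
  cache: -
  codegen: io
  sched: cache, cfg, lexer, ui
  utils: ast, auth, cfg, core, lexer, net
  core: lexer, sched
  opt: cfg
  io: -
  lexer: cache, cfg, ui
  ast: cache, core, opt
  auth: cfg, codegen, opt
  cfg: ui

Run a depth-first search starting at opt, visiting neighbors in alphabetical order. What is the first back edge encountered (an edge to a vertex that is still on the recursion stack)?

auth->cfg

DFS from opt (visiting neighbors in alphabetical order); mark gray on enter, black on exit:
opt gray
  cfg gray
    ui gray
      auth gray
        auth→cfg: cfg is gray → back edge
First back edge: auth → cfg.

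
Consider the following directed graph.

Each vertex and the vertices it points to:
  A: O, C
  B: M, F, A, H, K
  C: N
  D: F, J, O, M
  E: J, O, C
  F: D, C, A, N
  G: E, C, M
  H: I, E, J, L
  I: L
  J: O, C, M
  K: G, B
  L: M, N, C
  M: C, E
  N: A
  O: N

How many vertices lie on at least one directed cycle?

11

A vertex is on a directed cycle iff it belongs to a strongly connected component of size ≥ 2 (or has a self-loop).
The vertices on cycles are {A, B, C, D, E, F, J, K, M, N, O} — 11 in total.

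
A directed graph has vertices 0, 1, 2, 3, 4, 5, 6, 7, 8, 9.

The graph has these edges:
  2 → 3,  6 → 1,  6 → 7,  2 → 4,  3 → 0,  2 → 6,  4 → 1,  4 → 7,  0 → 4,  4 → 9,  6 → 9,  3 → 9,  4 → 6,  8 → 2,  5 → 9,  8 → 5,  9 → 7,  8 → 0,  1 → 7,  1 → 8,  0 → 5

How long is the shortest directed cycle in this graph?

For each vertex v, BFS finds the shortest path from v back to v.
The shortest such closed walk is 8 → 2 → 6 → 1 → 8, length 4.

4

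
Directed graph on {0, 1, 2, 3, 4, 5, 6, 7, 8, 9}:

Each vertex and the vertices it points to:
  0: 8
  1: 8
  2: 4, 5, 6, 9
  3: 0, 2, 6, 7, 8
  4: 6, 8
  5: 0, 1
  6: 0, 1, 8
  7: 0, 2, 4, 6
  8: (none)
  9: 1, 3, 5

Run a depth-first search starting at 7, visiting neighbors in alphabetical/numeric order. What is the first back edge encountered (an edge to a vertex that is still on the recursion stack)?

3→2

DFS from 7 (visiting neighbors in alphabetical/numeric order); mark gray on enter, black on exit:
7 gray
  0 gray
    8 gray
    8 black
  0 black
  2 gray
    4 gray
      6 gray
        6→0: 0 black — skip
        1 gray
          1→8: 8 black — skip
        1 black
        6→8: 8 black — skip
      6 black
      4→8: 8 black — skip
    4 black
    5 gray
      5→0: 0 black — skip
      5→1: 1 black — skip
    5 black
    2→6: 6 black — skip
    9 gray
      9→1: 1 black — skip
      3 gray
        3→0: 0 black — skip
        3→2: 2 is gray → back edge
First back edge: 3 → 2.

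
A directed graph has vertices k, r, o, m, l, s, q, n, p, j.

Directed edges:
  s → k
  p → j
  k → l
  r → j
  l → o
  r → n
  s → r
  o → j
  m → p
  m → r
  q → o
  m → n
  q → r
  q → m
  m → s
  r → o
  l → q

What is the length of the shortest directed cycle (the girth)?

For each vertex v, BFS finds the shortest path from v back to v.
The shortest such closed walk is l → q → m → s → k → l, length 5.

5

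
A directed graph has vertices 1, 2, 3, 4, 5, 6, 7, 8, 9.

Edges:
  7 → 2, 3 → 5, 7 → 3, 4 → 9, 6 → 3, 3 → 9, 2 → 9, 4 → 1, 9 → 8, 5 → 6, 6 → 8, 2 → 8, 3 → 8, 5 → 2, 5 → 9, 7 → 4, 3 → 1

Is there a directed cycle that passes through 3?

Yes

3 is on a cycle iff 3 can reach itself via ≥1 edge.
3 → 5 → 6 → 3 — yes.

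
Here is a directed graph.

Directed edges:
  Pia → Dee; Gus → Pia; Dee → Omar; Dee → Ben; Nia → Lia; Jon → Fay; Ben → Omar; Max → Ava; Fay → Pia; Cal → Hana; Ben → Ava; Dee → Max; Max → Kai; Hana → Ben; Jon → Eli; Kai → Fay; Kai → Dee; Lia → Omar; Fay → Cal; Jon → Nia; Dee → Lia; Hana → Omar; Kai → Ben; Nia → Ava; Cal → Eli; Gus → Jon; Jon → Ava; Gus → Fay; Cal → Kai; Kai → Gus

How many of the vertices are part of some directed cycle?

A vertex is on a directed cycle iff it belongs to a strongly connected component of size ≥ 2 (or has a self-loop).
The vertices on cycles are {Cal, Dee, Fay, Gus, Jon, Kai, Max, Pia} — 8 in total.

8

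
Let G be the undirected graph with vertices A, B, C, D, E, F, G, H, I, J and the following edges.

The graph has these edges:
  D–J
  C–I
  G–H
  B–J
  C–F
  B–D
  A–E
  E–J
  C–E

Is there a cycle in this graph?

DFS, tracking each vertex's parent; an edge to a visited non-parent vertex closes a cycle.
Start from D:
visit D (parent –)
  visit B (parent D)
    visit J (parent B)
      J–D: D visited and ≠ parent → cycle
Cycle: D – B – J – D.

Yes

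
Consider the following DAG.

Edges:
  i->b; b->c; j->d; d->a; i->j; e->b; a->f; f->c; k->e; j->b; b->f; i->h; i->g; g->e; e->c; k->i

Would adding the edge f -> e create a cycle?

Adding f→e creates a cycle iff e can already reach f.
Path from e: e → b → f.
So e → … → f → e is a cycle.

Yes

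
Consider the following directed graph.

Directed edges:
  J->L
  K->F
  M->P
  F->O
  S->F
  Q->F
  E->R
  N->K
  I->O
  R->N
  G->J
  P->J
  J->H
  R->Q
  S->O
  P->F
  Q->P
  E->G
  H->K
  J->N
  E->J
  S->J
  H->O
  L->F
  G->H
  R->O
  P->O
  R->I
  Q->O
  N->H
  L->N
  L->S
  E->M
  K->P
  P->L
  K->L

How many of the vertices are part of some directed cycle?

7

A vertex is on a directed cycle iff it belongs to a strongly connected component of size ≥ 2 (or has a self-loop).
The vertices on cycles are {H, J, K, L, N, P, S} — 7 in total.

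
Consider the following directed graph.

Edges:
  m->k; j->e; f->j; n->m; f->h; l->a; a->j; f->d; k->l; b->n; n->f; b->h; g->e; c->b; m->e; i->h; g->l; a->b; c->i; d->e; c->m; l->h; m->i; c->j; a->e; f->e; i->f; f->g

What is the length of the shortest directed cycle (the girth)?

6

For each vertex v, BFS finds the shortest path from v back to v.
The shortest such closed walk is b → n → m → k → l → a → b, length 6.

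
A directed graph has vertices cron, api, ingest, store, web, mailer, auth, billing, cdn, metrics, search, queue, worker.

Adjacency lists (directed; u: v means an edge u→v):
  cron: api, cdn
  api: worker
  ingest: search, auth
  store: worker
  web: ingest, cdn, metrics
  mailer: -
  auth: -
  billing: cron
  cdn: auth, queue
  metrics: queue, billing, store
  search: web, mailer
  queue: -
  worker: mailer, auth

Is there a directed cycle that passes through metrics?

metrics lies on a cycle iff there is a path from metrics back to itself.
Exploring from metrics, it never reaches itself; equivalently, its strongly connected component is a singleton.

No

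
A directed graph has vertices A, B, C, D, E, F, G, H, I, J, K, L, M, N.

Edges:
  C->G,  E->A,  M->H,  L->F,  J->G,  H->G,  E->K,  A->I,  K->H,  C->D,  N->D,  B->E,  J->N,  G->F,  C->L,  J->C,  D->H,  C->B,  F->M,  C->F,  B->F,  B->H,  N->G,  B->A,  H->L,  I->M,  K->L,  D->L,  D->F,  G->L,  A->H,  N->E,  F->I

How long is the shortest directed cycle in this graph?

4

For each vertex v, BFS finds the shortest path from v back to v.
The shortest such closed walk is G → F → M → H → G, length 4.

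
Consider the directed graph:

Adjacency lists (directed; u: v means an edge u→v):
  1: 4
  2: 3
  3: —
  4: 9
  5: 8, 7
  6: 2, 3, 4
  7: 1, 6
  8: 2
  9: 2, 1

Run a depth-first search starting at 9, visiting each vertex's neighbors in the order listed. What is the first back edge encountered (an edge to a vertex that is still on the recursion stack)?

DFS from 9 (visiting each vertex's neighbors in the order listed); mark gray on enter, black on exit:
9 gray
  2 gray
    3 gray
    3 black
  2 black
  1 gray
    4 gray
      4→9: 9 is gray → back edge
First back edge: 4 → 9.

4→9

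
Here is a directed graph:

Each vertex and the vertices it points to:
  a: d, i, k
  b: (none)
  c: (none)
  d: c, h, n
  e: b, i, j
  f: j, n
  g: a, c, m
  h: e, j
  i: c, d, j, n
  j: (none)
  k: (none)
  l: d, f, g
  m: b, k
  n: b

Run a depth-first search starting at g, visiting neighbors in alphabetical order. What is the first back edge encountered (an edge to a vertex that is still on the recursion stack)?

i->d

DFS from g (visiting neighbors in alphabetical order); mark gray on enter, black on exit:
g gray
  a gray
    d gray
      c gray
      c black
      h gray
        e gray
          b gray
          b black
          i gray
            i→c: c black — skip
            i→d: d is gray → back edge
First back edge: i → d.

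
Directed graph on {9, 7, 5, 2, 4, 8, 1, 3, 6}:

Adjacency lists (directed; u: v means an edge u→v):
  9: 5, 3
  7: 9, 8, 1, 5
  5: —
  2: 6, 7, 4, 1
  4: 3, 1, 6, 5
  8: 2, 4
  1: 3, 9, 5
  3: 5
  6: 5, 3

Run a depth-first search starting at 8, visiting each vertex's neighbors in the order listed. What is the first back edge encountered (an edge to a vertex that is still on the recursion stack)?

DFS from 8 (visiting each vertex's neighbors in the order listed); mark gray on enter, black on exit:
8 gray
  2 gray
    6 gray
      5 gray
      5 black
      3 gray
        3→5: 5 black — skip
      3 black
    6 black
    7 gray
      9 gray
        9→5: 5 black — skip
        9→3: 3 black — skip
      9 black
      7→8: 8 is gray → back edge
First back edge: 7 → 8.

7->8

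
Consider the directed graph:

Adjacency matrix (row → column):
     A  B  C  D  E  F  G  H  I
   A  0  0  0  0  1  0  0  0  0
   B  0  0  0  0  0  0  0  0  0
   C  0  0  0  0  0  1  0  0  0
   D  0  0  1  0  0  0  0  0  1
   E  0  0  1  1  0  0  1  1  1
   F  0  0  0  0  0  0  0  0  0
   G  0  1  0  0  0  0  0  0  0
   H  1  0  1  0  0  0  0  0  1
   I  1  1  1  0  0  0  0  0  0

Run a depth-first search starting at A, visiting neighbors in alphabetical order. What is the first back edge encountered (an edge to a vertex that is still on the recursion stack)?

I->A

DFS from A (visiting neighbors in alphabetical order); mark gray on enter, black on exit:
A gray
  E gray
    C gray
      F gray
      F black
    C black
    D gray
      D→C: C black — skip
      I gray
        I→A: A is gray → back edge
First back edge: I → A.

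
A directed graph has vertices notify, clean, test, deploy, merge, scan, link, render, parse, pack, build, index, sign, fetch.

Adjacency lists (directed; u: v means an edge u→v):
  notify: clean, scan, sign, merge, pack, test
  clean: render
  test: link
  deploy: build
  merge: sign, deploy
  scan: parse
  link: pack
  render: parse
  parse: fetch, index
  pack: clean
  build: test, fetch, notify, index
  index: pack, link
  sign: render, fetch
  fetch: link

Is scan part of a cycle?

No

scan lies on a cycle iff there is a path from scan back to itself.
Exploring from scan, it never reaches itself; equivalently, its strongly connected component is a singleton.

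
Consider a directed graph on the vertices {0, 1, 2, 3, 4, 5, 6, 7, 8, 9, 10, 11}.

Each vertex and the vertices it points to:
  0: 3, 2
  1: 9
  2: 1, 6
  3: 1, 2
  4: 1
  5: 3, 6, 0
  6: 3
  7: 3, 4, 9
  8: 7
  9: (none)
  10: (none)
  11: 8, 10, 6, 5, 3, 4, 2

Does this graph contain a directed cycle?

Yes

DFS with white/gray/black marking, starting from 11:
11 gray
  8 gray
    7 gray
      3 gray
        1 gray
          9 gray
          9 black
        1 black
        2 gray
          2→1: 1 black — skip
          6 gray
            6→3: 3 is gray → back edge
Back edge found, so a cycle exists: 3 → 2 → 6 → 3.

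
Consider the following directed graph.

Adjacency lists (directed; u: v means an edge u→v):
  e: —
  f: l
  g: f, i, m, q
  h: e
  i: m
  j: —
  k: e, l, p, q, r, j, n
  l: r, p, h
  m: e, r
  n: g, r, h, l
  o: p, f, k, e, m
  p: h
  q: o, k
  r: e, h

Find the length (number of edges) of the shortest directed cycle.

For each vertex v, BFS finds the shortest path from v back to v.
The shortest such closed walk is q → k → q, length 2.

2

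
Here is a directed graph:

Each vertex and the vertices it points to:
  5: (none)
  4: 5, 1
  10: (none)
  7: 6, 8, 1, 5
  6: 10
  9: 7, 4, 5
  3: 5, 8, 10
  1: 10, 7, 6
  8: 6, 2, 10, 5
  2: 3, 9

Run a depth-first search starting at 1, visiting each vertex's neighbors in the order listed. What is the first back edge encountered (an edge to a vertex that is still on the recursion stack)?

DFS from 1 (visiting each vertex's neighbors in the order listed); mark gray on enter, black on exit:
1 gray
  10 gray
  10 black
  7 gray
    6 gray
      6→10: 10 black — skip
    6 black
    8 gray
      8→6: 6 black — skip
      2 gray
        3 gray
          5 gray
          5 black
          3→8: 8 is gray → back edge
First back edge: 3 → 8.

3->8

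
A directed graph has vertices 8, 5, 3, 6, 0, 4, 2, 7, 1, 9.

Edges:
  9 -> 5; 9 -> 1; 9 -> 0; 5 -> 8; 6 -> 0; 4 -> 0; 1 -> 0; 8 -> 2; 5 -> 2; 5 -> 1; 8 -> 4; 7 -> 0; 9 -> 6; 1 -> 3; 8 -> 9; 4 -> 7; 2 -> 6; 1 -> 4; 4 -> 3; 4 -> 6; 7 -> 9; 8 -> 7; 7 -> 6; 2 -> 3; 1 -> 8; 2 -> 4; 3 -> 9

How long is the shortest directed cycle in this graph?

For each vertex v, BFS finds the shortest path from v back to v.
The shortest such closed walk is 5 → 8 → 9 → 5, length 3.

3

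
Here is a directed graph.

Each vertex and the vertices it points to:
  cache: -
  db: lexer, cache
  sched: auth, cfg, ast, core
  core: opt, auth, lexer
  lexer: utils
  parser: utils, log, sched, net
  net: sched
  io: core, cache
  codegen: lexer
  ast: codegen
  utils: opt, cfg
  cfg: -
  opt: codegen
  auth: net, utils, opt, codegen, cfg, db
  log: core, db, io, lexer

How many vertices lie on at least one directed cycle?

A vertex is on a directed cycle iff it belongs to a strongly connected component of size ≥ 2 (or has a self-loop).
The vertices on cycles are {net, opt, auth, core, lexer, sched, utils, codegen} — 8 in total.

8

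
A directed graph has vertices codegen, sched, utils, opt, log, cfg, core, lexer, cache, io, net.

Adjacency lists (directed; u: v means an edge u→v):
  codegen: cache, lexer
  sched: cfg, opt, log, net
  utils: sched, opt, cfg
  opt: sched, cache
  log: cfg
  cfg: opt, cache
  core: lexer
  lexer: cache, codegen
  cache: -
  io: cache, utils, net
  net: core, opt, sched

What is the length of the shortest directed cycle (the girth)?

2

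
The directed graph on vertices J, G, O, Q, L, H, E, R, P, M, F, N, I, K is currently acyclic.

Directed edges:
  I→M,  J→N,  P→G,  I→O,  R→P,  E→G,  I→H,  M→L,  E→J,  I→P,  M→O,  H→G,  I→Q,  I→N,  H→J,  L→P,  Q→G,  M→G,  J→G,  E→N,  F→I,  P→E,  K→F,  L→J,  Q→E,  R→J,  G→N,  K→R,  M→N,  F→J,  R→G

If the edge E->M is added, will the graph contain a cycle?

Yes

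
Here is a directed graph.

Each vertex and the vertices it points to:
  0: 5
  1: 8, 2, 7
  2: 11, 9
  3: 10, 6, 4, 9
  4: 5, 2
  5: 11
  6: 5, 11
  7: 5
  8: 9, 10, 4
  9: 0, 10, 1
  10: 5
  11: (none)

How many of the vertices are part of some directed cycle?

5

A vertex is on a directed cycle iff it belongs to a strongly connected component of size ≥ 2 (or has a self-loop).
The vertices on cycles are {1, 2, 4, 8, 9} — 5 in total.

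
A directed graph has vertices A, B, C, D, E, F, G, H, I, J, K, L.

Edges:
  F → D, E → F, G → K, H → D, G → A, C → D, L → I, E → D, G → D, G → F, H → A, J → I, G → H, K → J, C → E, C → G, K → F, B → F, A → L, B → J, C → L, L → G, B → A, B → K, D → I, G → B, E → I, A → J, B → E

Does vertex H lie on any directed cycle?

H is on a cycle iff H can reach itself via ≥1 edge.
H → A → L → G → H — yes.

Yes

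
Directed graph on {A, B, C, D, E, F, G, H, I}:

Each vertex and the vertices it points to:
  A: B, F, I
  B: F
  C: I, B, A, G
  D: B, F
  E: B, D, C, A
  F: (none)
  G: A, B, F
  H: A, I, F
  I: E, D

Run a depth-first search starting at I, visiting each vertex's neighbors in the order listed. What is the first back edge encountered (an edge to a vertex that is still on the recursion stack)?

C->I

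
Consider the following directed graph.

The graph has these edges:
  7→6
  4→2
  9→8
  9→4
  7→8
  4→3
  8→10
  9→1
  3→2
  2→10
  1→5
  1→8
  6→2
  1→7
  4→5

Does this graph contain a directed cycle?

No

DFS with white/gray/black marking, starting from 4:
4 gray
  5 gray
  5 black
  2 gray
    10 gray
    10 black
  2 black
  3 gray
    3→2: 2 black — skip
  3 black
4 black
1 gray
  1→5: 5 black — skip
  8 gray
    8→10: 10 black — skip
  8 black
  7 gray
    6 gray
      6→2: 2 black — skip
    6 black
    7→8: 8 black — skip
  7 black
1 black
9 gray
  9→4: 4 black — skip
  9→1: 1 black — skip
  9→8: 8 black — skip
9 black
Every edge goes to a white or black vertex — no back edge, so the graph is acyclic.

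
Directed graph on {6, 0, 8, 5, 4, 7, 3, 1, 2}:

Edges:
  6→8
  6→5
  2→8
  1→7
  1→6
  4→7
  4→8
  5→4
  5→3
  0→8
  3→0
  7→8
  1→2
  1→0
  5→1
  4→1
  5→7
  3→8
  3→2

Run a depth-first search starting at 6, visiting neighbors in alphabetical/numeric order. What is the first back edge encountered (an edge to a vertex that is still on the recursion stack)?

DFS from 6 (visiting neighbors in alphabetical/numeric order); mark gray on enter, black on exit:
6 gray
  5 gray
    1 gray
      0 gray
        8 gray
        8 black
      0 black
      2 gray
        2→8: 8 black — skip
      2 black
      1→6: 6 is gray → back edge
First back edge: 1 → 6.

1→6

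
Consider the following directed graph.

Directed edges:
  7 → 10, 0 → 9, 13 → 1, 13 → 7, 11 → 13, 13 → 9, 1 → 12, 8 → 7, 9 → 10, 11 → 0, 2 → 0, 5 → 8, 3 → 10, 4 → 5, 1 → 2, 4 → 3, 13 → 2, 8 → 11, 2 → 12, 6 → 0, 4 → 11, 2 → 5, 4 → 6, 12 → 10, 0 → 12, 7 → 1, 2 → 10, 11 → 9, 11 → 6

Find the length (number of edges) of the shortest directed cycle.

For each vertex v, BFS finds the shortest path from v back to v.
The shortest such closed walk is 5 → 8 → 11 → 13 → 2 → 5, length 5.

5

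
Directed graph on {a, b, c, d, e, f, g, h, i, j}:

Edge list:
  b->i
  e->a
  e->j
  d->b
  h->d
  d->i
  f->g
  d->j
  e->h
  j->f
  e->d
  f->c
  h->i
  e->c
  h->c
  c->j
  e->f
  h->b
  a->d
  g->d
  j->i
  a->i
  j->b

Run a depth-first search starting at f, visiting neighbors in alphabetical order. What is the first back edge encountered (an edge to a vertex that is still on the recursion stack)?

DFS from f (visiting neighbors in alphabetical order); mark gray on enter, black on exit:
f gray
  c gray
    j gray
      b gray
        i gray
        i black
      b black
      j→f: f is gray → back edge
First back edge: j → f.

j->f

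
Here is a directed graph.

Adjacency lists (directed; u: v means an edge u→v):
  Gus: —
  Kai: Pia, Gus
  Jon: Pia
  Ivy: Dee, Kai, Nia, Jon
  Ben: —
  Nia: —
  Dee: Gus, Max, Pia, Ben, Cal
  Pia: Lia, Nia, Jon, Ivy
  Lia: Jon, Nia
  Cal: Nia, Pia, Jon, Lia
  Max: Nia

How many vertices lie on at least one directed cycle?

7

A vertex is on a directed cycle iff it belongs to a strongly connected component of size ≥ 2 (or has a self-loop).
The vertices on cycles are {Cal, Dee, Ivy, Jon, Kai, Lia, Pia} — 7 in total.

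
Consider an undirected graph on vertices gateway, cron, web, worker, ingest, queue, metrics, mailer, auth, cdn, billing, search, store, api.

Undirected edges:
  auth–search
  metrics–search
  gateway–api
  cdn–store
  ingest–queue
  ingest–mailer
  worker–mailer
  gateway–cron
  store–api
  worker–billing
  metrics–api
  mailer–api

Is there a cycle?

No

DFS, tracking each vertex's parent; an edge to a visited non-parent vertex closes a cycle.
Start from queue:
visit queue (parent –)
  visit ingest (parent queue)
    ingest–queue: parent, skip
    visit mailer (parent ingest)
      visit api (parent mailer)
        visit metrics (parent api)
          metrics–api: parent, skip
          visit search (parent metrics)
            visit auth (parent search)
              auth–search: parent, skip
            search–metrics: parent, skip
        visit gateway (parent api)
          visit cron (parent gateway)
            cron–gateway: parent, skip
          gateway–api: parent, skip
        visit store (parent api)
          store–api: parent, skip
          visit cdn (parent store)
            cdn–store: parent, skip
        api–mailer: parent, skip
      visit worker (parent mailer)
        worker–mailer: parent, skip
        visit billing (parent worker)
          billing–worker: parent, skip
      mailer–ingest: parent, skip
visit web (parent –)
No non-parent visited neighbor found — the graph is a forest.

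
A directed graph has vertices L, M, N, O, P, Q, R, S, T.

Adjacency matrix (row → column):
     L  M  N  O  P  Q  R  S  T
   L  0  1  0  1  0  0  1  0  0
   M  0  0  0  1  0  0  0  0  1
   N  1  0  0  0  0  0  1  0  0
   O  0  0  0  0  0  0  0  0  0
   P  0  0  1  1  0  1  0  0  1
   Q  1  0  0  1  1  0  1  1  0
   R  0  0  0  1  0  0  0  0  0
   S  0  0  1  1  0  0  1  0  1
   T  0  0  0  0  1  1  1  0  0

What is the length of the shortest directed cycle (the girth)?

For each vertex v, BFS finds the shortest path from v back to v.
The shortest such closed walk is T → P → T, length 2.

2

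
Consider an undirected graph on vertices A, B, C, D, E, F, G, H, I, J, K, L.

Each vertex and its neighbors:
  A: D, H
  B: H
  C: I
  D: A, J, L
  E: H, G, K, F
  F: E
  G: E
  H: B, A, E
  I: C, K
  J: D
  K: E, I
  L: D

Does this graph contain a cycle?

No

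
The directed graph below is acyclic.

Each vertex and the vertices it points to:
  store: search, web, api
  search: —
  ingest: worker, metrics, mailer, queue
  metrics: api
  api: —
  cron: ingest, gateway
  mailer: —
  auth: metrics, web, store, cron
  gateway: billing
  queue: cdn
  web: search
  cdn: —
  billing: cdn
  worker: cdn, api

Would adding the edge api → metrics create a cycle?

Yes

Adding api→metrics creates a cycle iff metrics can already reach api.
Path from metrics: metrics → api.
So metrics → … → api → metrics is a cycle.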